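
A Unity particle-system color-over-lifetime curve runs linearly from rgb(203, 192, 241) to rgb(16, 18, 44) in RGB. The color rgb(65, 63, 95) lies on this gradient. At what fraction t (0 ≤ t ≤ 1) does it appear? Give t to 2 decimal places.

Invert the lerp on the B channel (largest span, 197): t = (95 − 241) / (44 − 241) = -146/-197 = 0.74112.
Check on R: (65 − 203)/(16 − 203) = 0.738 ✓

0.74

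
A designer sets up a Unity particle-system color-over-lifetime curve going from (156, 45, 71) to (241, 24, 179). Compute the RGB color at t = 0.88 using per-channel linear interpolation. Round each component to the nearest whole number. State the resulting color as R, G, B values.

R = 156 + 0.88 × (241 − 156) = 156 + 0.88 × 85 = 230.8 → 231
G = 45 + 0.88 × (24 − 45) = 45 + 0.88 × -21 = 26.52 → 27
B = 71 + 0.88 × (179 − 71) = 71 + 0.88 × 108 = 166.04 → 166
So the blended color is (231, 27, 166), about #e71ba6.

(231, 27, 166)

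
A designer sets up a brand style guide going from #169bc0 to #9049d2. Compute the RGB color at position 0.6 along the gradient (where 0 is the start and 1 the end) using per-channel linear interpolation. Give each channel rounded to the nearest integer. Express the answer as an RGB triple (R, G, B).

#169bc0 → (22, 155, 192); #9049d2 → (144, 73, 210).
R = 22 + 0.6 × (144 − 22) = 22 + 0.6 × 122 = 95.2 → 95
G = 155 + 0.6 × (73 − 155) = 155 + 0.6 × -82 = 105.8 → 106
B = 192 + 0.6 × (210 − 192) = 192 + 0.6 × 18 = 202.8 → 203

(95, 106, 203)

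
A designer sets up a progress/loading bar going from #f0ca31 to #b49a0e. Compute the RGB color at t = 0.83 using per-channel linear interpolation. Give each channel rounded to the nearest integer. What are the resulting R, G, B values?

#f0ca31 → (240, 202, 49); #b49a0e → (180, 154, 14).
R = 240 + 0.83 × (180 − 240) = 240 + 0.83 × -60 = 190.2 → 190
G = 202 + 0.83 × (154 − 202) = 202 + 0.83 × -48 = 162.16 → 162
B = 49 + 0.83 × (14 − 49) = 49 + 0.83 × -35 = 19.95 → 20

(190, 162, 20)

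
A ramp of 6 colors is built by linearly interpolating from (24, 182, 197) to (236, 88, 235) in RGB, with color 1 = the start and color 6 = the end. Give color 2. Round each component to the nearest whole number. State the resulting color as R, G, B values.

(66, 163, 205)

With 6 swatches and endpoints inclusive, swatch 2 sits at t = (2 − 1)/(6 − 1) = 1/5 ≈ 0.2.
R = 24 + 0.2 × (236 − 24) = 66.4 → 66
G = 182 + 0.2 × (88 − 182) = 163.2 → 163
B = 197 + 0.2 × (235 − 197) = 204.6 → 205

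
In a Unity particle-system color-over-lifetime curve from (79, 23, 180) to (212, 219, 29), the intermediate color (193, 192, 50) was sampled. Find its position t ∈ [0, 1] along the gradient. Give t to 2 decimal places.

0.86

Invert the lerp on the G channel (largest span, 196): t = (192 − 23) / (219 − 23) = 169/196 = 0.86224.
Check on R: (193 − 79)/(212 − 79) = 0.8571 ✓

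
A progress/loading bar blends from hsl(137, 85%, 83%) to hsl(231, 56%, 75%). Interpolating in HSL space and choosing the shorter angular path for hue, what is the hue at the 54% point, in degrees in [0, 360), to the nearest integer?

Hue arc: Δh = 231 − 137 = 94° (|Δh| ≤ 180, already the shorter path).
H = 137 + 0.54 × (94) = 187.76 → 188°

188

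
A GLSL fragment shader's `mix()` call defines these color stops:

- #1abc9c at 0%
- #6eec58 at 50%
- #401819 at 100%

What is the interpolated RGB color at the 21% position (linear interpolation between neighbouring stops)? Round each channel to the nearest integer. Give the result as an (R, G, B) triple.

21% lies between the 0% and 50% stops, so the local fraction is t = (21 − 0)/(50 − 0) = 21/50 ≈ 0.42.
#1abc9c → (26, 188, 156); #6eec58 → (110, 236, 88).
R = 26 + 0.42 × (110 − 26) = 61.28 → 61
G = 188 + 0.42 × (236 − 188) = 208.16 → 208
B = 156 + 0.42 × (88 − 156) = 127.44 → 127

(61, 208, 127)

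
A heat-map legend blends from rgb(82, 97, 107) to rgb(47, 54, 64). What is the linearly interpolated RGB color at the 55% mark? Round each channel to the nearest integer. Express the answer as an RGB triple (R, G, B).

(63, 73, 83)

55% corresponds to t = 0.55.
R = 82 + 0.55 × (47 − 82) = 82 + 0.55 × -35 = 62.75 → 63
G = 97 + 0.55 × (54 − 97) = 97 + 0.55 × -43 = 73.35 → 73
B = 107 + 0.55 × (64 − 107) = 107 + 0.55 × -43 = 83.35 → 83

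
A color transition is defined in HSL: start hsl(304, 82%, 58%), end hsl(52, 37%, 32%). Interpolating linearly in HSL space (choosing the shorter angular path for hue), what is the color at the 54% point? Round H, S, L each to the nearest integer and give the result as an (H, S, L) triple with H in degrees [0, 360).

Hue: 52 − 304 = -252°, but |-252| > 180 so the shorter arc goes the other way: Δh = -252 + 360 = 108°.
H = 304 + 0.54 × (108) = 362.32 → 362 → 362 mod 360 = 2°
S = 82 + 0.54 × (37 − 82) = 57.7 → 58%
L = 58 + 0.54 × (32 − 58) = 43.96 → 44%

(2, 58, 44)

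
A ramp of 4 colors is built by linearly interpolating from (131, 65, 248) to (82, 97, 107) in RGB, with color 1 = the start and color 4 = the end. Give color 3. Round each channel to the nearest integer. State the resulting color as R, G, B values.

With 4 swatches and endpoints inclusive, swatch 3 sits at t = (3 − 1)/(4 − 1) = 2/3 ≈ 0.6667.
R = 131 + 0.6667 × (82 − 131) = 98.332 → 98
G = 65 + 0.6667 × (97 − 65) = 86.334 → 86
B = 248 + 0.6667 × (107 − 248) = 153.995 → 154

(98, 86, 154)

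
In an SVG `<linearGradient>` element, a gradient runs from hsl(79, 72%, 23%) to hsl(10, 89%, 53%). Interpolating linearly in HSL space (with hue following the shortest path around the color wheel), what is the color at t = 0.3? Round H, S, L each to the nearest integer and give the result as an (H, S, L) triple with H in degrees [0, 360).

Hue arc: Δh = 10 − 79 = -69° (|Δh| ≤ 180, already the shorter path).
H = 79 + 0.3 × (-69) = 58.3 → 58°
S = 72 + 0.3 × (89 − 72) = 77.1 → 77%
L = 23 + 0.3 × (53 − 23) = 32 → 32%

(58, 77, 32)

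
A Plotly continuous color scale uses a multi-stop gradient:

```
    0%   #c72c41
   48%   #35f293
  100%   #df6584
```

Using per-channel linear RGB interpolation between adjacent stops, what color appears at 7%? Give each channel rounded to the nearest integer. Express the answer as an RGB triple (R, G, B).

(178, 73, 77)

7% lies between the 0% and 48% stops, so the local fraction is t = (7 − 0)/(48 − 0) = 7/48 ≈ 0.1458.
#c72c41 → (199, 44, 65); #35f293 → (53, 242, 147).
R = 199 + 0.1458 × (53 − 199) = 177.713 → 178
G = 44 + 0.1458 × (242 − 44) = 72.868 → 73
B = 65 + 0.1458 × (147 − 65) = 76.956 → 77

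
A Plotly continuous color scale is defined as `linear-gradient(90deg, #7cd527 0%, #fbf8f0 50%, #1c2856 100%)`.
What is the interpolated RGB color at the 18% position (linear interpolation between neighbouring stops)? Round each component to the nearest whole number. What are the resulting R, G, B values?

18% lies between the 0% and 50% stops, so the local fraction is t = (18 − 0)/(50 − 0) = 18/50 ≈ 0.36.
#7cd527 → (124, 213, 39); #fbf8f0 → (251, 248, 240).
R = 124 + 0.36 × (251 − 124) = 169.72 → 170
G = 213 + 0.36 × (248 − 213) = 225.6 → 226
B = 39 + 0.36 × (240 − 39) = 111.36 → 111

(170, 226, 111)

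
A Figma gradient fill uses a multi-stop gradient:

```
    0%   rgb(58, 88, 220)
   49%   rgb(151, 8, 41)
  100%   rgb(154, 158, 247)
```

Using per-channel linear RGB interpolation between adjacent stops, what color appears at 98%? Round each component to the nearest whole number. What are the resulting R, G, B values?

(154, 152, 239)

98% lies between the 49% and 100% stops, so the local fraction is t = (98 − 49)/(100 − 49) = 49/51 ≈ 0.9608.
R = 151 + 0.9608 × (154 − 151) = 153.882 → 154
G = 8 + 0.9608 × (158 − 8) = 152.12 → 152
B = 41 + 0.9608 × (247 − 41) = 238.925 → 239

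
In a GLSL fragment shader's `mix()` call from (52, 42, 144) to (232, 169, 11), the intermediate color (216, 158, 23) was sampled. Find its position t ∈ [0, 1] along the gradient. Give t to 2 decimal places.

0.91

Invert the lerp on the R channel (largest span, 180): t = (216 − 52) / (232 − 52) = 164/180 = 0.91111.
Check on G: (158 − 42)/(169 − 42) = 0.9134 ✓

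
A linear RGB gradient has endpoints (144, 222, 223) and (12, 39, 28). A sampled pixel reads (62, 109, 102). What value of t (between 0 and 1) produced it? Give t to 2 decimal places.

Invert the lerp on the B channel (largest span, 195): t = (102 − 223) / (28 − 223) = -121/-195 = 0.62051.
Check on R: (62 − 144)/(12 − 144) = 0.6212 ✓

0.62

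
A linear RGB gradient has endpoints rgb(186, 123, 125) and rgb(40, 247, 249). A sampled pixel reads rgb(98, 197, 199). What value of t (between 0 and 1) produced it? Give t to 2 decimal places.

Invert the lerp on the R channel (largest span, 146): t = (98 − 186) / (40 − 186) = -88/-146 = 0.60274.
Check on G: (197 − 123)/(247 − 123) = 0.5968 ✓

0.60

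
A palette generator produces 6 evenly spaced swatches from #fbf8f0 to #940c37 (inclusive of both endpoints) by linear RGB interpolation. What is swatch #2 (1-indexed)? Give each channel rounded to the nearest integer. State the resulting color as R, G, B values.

With 6 swatches and endpoints inclusive, swatch 2 sits at t = (2 − 1)/(6 − 1) = 1/5 ≈ 0.2.
#fbf8f0 → (251, 248, 240); #940c37 → (148, 12, 55).
R = 251 + 0.2 × (148 − 251) = 230.4 → 230
G = 248 + 0.2 × (12 − 248) = 200.8 → 201
B = 240 + 0.2 × (55 − 240) = 203 → 203

(230, 201, 203)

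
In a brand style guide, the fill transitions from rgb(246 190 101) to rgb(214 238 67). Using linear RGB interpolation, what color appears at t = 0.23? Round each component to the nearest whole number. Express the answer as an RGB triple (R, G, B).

(239, 201, 93)

R = 246 + 0.23 × (214 − 246) = 246 + 0.23 × -32 = 238.64 → 239
G = 190 + 0.23 × (238 − 190) = 190 + 0.23 × 48 = 201.04 → 201
B = 101 + 0.23 × (67 − 101) = 101 + 0.23 × -34 = 93.18 → 93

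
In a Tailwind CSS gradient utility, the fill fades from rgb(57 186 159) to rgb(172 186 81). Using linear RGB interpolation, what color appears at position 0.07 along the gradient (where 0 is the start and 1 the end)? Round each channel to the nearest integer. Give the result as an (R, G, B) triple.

(65, 186, 154)

R = 57 + 0.07 × (172 − 57) = 57 + 0.07 × 115 = 65.05 → 65
G = 186 + 0.07 × (186 − 186) = 186 + 0.07 × 0 = 186 → 186
B = 159 + 0.07 × (81 − 159) = 159 + 0.07 × -78 = 153.54 → 154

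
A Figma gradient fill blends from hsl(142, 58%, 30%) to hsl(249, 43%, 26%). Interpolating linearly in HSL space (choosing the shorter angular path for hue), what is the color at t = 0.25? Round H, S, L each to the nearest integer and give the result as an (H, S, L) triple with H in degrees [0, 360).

Hue arc: Δh = 249 − 142 = 107° (|Δh| ≤ 180, already the shorter path).
H = 142 + 0.25 × (107) = 168.75 → 169°
S = 58 + 0.25 × (43 − 58) = 54.25 → 54%
L = 30 + 0.25 × (26 − 30) = 29 → 29%

(169, 54, 29)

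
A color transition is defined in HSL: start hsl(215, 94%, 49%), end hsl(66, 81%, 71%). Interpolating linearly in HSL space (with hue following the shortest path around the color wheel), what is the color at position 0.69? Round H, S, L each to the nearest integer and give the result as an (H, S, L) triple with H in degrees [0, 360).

Hue arc: Δh = 66 − 215 = -149° (|Δh| ≤ 180, already the shorter path).
H = 215 + 0.69 × (-149) = 112.19 → 112°
S = 94 + 0.69 × (81 − 94) = 85.03 → 85%
L = 49 + 0.69 × (71 − 49) = 64.18 → 64%

(112, 85, 64)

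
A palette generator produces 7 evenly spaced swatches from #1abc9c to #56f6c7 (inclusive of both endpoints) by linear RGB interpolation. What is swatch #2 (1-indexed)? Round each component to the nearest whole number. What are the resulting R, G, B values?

(36, 198, 163)

With 7 swatches and endpoints inclusive, swatch 2 sits at t = (2 − 1)/(7 − 1) = 1/6 ≈ 0.1667.
#1abc9c → (26, 188, 156); #56f6c7 → (86, 246, 199).
R = 26 + 0.1667 × (86 − 26) = 36.002 → 36
G = 188 + 0.1667 × (246 − 188) = 197.669 → 198
B = 156 + 0.1667 × (199 − 156) = 163.168 → 163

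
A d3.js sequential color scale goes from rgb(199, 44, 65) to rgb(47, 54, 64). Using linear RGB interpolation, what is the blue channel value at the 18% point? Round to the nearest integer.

B = 65 + 0.18 × (64 − 65) = 64.82 → 65

65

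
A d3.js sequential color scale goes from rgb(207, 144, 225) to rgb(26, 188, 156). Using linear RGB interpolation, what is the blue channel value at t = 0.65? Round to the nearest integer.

180

B = 225 + 0.65 × (156 − 225) = 180.15 → 180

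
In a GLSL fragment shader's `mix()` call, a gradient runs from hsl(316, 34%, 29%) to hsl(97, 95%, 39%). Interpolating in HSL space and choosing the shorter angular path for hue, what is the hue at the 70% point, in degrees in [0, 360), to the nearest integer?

55

Hue: 97 − 316 = -219°, but |-219| > 180 so the shorter arc goes the other way: Δh = -219 + 360 = 141°.
H = 316 + 0.7 × (141) = 414.7 → 415 → 415 mod 360 = 55°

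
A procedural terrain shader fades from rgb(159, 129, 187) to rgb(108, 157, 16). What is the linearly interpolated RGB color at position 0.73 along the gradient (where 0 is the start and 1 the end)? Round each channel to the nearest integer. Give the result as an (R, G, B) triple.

(122, 149, 62)

R = 159 + 0.73 × (108 − 159) = 159 + 0.73 × -51 = 121.77 → 122
G = 129 + 0.73 × (157 − 129) = 129 + 0.73 × 28 = 149.44 → 149
B = 187 + 0.73 × (16 − 187) = 187 + 0.73 × -171 = 62.17 → 62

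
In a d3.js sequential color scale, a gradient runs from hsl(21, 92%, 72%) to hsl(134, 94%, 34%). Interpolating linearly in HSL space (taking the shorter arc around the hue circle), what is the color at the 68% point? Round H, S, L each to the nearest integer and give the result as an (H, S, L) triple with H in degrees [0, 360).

Hue arc: Δh = 134 − 21 = 113° (|Δh| ≤ 180, already the shorter path).
H = 21 + 0.68 × (113) = 97.84 → 98°
S = 92 + 0.68 × (94 − 92) = 93.36 → 93%
L = 72 + 0.68 × (34 − 72) = 46.16 → 46%

(98, 93, 46)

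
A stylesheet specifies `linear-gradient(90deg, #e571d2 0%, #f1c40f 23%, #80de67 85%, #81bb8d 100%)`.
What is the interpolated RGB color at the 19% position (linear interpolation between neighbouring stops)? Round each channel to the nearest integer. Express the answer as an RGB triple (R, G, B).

(239, 182, 49)

19% lies between the 0% and 23% stops, so the local fraction is t = (19 − 0)/(23 − 0) = 19/23 ≈ 0.8261.
#e571d2 → (229, 113, 210); #f1c40f → (241, 196, 15).
R = 229 + 0.8261 × (241 − 229) = 238.913 → 239
G = 113 + 0.8261 × (196 − 113) = 181.566 → 182
B = 210 + 0.8261 × (15 − 210) = 48.911 → 49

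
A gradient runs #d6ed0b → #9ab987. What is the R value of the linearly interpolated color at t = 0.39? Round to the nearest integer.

191

R₁ = 214 (from #d6ed0b), R₂ = 154 (from #9ab987).
R = 214 + 0.39 × (154 − 214) = 190.6 → 191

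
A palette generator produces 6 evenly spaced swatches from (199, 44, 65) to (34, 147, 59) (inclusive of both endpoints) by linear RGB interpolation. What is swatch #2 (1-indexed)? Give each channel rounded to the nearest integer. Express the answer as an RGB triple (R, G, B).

With 6 swatches and endpoints inclusive, swatch 2 sits at t = (2 − 1)/(6 − 1) = 1/5 ≈ 0.2.
R = 199 + 0.2 × (34 − 199) = 166 → 166
G = 44 + 0.2 × (147 − 44) = 64.6 → 65
B = 65 + 0.2 × (59 − 65) = 63.8 → 64

(166, 65, 64)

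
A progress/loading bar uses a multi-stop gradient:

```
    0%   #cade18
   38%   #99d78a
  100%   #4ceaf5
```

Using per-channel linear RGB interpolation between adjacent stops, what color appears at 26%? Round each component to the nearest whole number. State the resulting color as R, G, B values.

(168, 217, 102)

26% lies between the 0% and 38% stops, so the local fraction is t = (26 − 0)/(38 − 0) = 26/38 ≈ 0.6842.
#cade18 → (202, 222, 24); #99d78a → (153, 215, 138).
R = 202 + 0.6842 × (153 − 202) = 168.474 → 168
G = 222 + 0.6842 × (215 − 222) = 217.211 → 217
B = 24 + 0.6842 × (138 − 24) = 101.999 → 102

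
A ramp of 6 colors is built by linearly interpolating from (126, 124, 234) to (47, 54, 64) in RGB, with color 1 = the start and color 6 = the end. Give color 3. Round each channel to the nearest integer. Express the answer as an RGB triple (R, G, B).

With 6 swatches and endpoints inclusive, swatch 3 sits at t = (3 − 1)/(6 − 1) = 2/5 ≈ 0.4.
R = 126 + 0.4 × (47 − 126) = 94.4 → 94
G = 124 + 0.4 × (54 − 124) = 96 → 96
B = 234 + 0.4 × (64 − 234) = 166 → 166

(94, 96, 166)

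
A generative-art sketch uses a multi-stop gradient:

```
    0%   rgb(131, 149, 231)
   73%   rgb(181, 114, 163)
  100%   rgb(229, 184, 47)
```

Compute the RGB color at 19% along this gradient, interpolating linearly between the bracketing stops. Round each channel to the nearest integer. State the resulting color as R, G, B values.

19% lies between the 0% and 73% stops, so the local fraction is t = (19 − 0)/(73 − 0) = 19/73 ≈ 0.2603.
R = 131 + 0.2603 × (181 − 131) = 144.015 → 144
G = 149 + 0.2603 × (114 − 149) = 139.889 → 140
B = 231 + 0.2603 × (163 − 231) = 213.3 → 213

(144, 140, 213)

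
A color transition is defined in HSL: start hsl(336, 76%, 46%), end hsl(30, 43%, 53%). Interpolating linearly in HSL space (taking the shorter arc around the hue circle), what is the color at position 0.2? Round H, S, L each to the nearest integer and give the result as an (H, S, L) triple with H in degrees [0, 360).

Hue: 30 − 336 = -306°, but |-306| > 180 so the shorter arc goes the other way: Δh = -306 + 360 = 54°.
H = 336 + 0.2 × (54) = 346.8 → 347°
S = 76 + 0.2 × (43 − 76) = 69.4 → 69%
L = 46 + 0.2 × (53 − 46) = 47.4 → 47%

(347, 69, 47)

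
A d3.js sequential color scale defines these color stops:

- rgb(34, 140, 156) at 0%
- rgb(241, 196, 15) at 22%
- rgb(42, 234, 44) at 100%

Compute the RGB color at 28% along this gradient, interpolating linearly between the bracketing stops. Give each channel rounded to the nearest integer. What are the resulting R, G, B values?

(226, 199, 17)

28% lies between the 22% and 100% stops, so the local fraction is t = (28 − 22)/(100 − 22) = 6/78 ≈ 0.0769.
R = 241 + 0.0769 × (42 − 241) = 225.697 → 226
G = 196 + 0.0769 × (234 − 196) = 198.922 → 199
B = 15 + 0.0769 × (44 − 15) = 17.23 → 17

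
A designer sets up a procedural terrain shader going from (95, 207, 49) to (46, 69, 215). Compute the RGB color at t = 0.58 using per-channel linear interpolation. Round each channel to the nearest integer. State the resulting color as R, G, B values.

(67, 127, 145)

R = 95 + 0.58 × (46 − 95) = 95 + 0.58 × -49 = 66.58 → 67
G = 207 + 0.58 × (69 − 207) = 207 + 0.58 × -138 = 126.96 → 127
B = 49 + 0.58 × (215 − 49) = 49 + 0.58 × 166 = 145.28 → 145
So the blended color is (67, 127, 145), about #437f91.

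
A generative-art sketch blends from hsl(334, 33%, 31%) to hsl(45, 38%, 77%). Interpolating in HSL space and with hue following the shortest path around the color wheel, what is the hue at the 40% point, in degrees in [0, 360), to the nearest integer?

Hue: 45 − 334 = -289°, but |-289| > 180 so the shorter arc goes the other way: Δh = -289 + 360 = 71°.
H = 334 + 0.4 × (71) = 362.4 → 362 → 362 mod 360 = 2°

2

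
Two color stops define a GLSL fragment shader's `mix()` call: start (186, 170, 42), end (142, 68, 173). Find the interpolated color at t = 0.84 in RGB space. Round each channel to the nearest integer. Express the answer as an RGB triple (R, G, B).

R = 186 + 0.84 × (142 − 186) = 186 + 0.84 × -44 = 149.04 → 149
G = 170 + 0.84 × (68 − 170) = 170 + 0.84 × -102 = 84.32 → 84
B = 42 + 0.84 × (173 − 42) = 42 + 0.84 × 131 = 152.04 → 152

(149, 84, 152)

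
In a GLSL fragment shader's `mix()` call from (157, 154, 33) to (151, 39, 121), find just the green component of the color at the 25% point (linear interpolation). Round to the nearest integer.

125

G = 154 + 0.25 × (39 − 154) = 125.25 → 125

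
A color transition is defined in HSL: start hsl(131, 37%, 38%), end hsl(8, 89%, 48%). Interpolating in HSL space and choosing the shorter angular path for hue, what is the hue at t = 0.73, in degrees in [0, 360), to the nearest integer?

41

Hue arc: Δh = 8 − 131 = -123° (|Δh| ≤ 180, already the shorter path).
H = 131 + 0.73 × (-123) = 41.21 → 41°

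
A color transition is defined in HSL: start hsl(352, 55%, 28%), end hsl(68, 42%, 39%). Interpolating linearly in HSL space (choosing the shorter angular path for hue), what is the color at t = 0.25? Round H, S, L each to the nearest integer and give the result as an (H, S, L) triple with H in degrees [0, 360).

(11, 52, 31)

Hue: 68 − 352 = -284°, but |-284| > 180 so the shorter arc goes the other way: Δh = -284 + 360 = 76°.
H = 352 + 0.25 × (76) = 371 → 371 → 371 mod 360 = 11°
S = 55 + 0.25 × (42 − 55) = 51.75 → 52%
L = 28 + 0.25 × (39 − 28) = 30.75 → 31%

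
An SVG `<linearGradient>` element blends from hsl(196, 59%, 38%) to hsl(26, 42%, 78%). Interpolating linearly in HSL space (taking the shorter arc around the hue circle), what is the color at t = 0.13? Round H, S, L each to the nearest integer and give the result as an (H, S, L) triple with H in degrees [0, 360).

Hue arc: Δh = 26 − 196 = -170° (|Δh| ≤ 180, already the shorter path).
H = 196 + 0.13 × (-170) = 173.9 → 174°
S = 59 + 0.13 × (42 − 59) = 56.79 → 57%
L = 38 + 0.13 × (78 − 38) = 43.2 → 43%

(174, 57, 43)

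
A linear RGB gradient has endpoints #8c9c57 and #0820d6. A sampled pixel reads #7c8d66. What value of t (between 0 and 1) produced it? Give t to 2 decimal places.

0.12

Invert the lerp on the R channel (largest span, 132): t = (124 − 140) / (8 − 140) = -16/-132 = 0.12121.
Check on G: (141 − 156)/(32 − 156) = 0.121 ✓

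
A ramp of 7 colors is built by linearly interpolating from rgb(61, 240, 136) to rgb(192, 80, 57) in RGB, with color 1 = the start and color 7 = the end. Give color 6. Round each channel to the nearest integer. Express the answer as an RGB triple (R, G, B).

(170, 107, 70)

With 7 swatches and endpoints inclusive, swatch 6 sits at t = (6 − 1)/(7 − 1) = 5/6 ≈ 0.8333.
R = 61 + 0.8333 × (192 − 61) = 170.162 → 170
G = 240 + 0.8333 × (80 − 240) = 106.672 → 107
B = 136 + 0.8333 × (57 − 136) = 70.169 → 70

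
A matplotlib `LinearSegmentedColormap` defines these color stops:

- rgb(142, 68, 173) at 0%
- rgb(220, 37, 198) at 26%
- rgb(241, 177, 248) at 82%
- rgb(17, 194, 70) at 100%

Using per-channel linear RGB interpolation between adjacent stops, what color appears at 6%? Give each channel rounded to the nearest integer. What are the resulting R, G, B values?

6% lies between the 0% and 26% stops, so the local fraction is t = (6 − 0)/(26 − 0) = 6/26 ≈ 0.2308.
R = 142 + 0.2308 × (220 − 142) = 160.002 → 160
G = 68 + 0.2308 × (37 − 68) = 60.845 → 61
B = 173 + 0.2308 × (198 − 173) = 178.77 → 179

(160, 61, 179)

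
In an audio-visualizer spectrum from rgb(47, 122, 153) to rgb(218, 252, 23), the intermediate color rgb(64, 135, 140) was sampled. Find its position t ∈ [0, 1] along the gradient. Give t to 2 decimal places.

0.10

Invert the lerp on the R channel (largest span, 171): t = (64 − 47) / (218 − 47) = 17/171 = 0.099415.
Check on G: (135 − 122)/(252 − 122) = 0.1 ✓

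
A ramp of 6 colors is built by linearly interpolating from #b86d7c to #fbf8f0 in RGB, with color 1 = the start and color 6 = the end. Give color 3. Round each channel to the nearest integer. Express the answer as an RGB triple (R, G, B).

With 6 swatches and endpoints inclusive, swatch 3 sits at t = (3 − 1)/(6 − 1) = 2/5 ≈ 0.4.
#b86d7c → (184, 109, 124); #fbf8f0 → (251, 248, 240).
R = 184 + 0.4 × (251 − 184) = 210.8 → 211
G = 109 + 0.4 × (248 − 109) = 164.6 → 165
B = 124 + 0.4 × (240 − 124) = 170.4 → 170

(211, 165, 170)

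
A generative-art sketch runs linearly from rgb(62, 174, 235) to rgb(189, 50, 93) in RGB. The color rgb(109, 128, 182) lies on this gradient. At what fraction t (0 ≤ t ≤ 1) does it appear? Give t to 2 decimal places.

Invert the lerp on the B channel (largest span, 142): t = (182 − 235) / (93 − 235) = -53/-142 = 0.37324.
Check on R: (109 − 62)/(189 − 62) = 0.3701 ✓

0.37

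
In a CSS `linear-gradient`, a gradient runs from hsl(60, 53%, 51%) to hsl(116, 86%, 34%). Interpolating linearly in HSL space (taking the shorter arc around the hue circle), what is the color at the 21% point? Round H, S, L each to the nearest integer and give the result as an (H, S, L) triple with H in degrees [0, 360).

(72, 60, 47)

Hue arc: Δh = 116 − 60 = 56° (|Δh| ≤ 180, already the shorter path).
H = 60 + 0.21 × (56) = 71.76 → 72°
S = 53 + 0.21 × (86 − 53) = 59.93 → 60%
L = 51 + 0.21 × (34 − 51) = 47.43 → 47%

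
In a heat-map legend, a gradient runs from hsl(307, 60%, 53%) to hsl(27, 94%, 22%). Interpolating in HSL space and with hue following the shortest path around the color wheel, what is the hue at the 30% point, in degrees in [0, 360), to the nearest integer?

331

Hue: 27 − 307 = -280°, but |-280| > 180 so the shorter arc goes the other way: Δh = -280 + 360 = 80°.
H = 307 + 0.3 × (80) = 331 → 331°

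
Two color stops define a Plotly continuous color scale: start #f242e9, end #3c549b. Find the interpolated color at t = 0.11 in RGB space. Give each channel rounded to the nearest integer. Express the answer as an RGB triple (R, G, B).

(222, 68, 224)

#f242e9 → (242, 66, 233); #3c549b → (60, 84, 155).
R = 242 + 0.11 × (60 − 242) = 242 + 0.11 × -182 = 221.98 → 222
G = 66 + 0.11 × (84 − 66) = 66 + 0.11 × 18 = 67.98 → 68
B = 233 + 0.11 × (155 − 233) = 233 + 0.11 × -78 = 224.42 → 224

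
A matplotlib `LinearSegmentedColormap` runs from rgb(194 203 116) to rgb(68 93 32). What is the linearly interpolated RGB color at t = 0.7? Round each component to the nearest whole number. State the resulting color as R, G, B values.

R = 194 + 0.7 × (68 − 194) = 194 + 0.7 × -126 = 105.8 → 106
G = 203 + 0.7 × (93 − 203) = 203 + 0.7 × -110 = 126 → 126
B = 116 + 0.7 × (32 − 116) = 116 + 0.7 × -84 = 57.2 → 57
So the blended color is (106, 126, 57), about #6a7e39.

(106, 126, 57)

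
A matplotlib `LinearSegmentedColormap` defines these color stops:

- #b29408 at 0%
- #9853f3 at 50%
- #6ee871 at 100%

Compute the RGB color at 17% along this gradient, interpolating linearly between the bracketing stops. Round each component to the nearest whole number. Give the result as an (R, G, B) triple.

17% lies between the 0% and 50% stops, so the local fraction is t = (17 − 0)/(50 − 0) = 17/50 ≈ 0.34.
#b29408 → (178, 148, 8); #9853f3 → (152, 83, 243).
R = 178 + 0.34 × (152 − 178) = 169.16 → 169
G = 148 + 0.34 × (83 − 148) = 125.9 → 126
B = 8 + 0.34 × (243 − 8) = 87.9 → 88

(169, 126, 88)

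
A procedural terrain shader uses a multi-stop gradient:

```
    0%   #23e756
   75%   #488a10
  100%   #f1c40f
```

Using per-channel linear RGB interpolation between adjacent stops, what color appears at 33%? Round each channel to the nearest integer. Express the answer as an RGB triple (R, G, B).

(51, 190, 55)

33% lies between the 0% and 75% stops, so the local fraction is t = (33 − 0)/(75 − 0) = 33/75 ≈ 0.44.
#23e756 → (35, 231, 86); #488a10 → (72, 138, 16).
R = 35 + 0.44 × (72 − 35) = 51.28 → 51
G = 231 + 0.44 × (138 − 231) = 190.08 → 190
B = 86 + 0.44 × (16 − 86) = 55.2 → 55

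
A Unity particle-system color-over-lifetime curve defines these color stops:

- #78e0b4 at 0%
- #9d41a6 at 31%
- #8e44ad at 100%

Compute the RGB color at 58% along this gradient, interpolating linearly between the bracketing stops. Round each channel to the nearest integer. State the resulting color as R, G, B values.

58% lies between the 31% and 100% stops, so the local fraction is t = (58 − 31)/(100 − 31) = 27/69 ≈ 0.3913.
#9d41a6 → (157, 65, 166); #8e44ad → (142, 68, 173).
R = 157 + 0.3913 × (142 − 157) = 151.131 → 151
G = 65 + 0.3913 × (68 − 65) = 66.174 → 66
B = 166 + 0.3913 × (173 − 166) = 168.739 → 169

(151, 66, 169)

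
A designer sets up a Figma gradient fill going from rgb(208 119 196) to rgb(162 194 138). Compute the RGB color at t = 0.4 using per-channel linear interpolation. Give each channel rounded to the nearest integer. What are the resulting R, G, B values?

(190, 149, 173)

R = 208 + 0.4 × (162 − 208) = 208 + 0.4 × -46 = 189.6 → 190
G = 119 + 0.4 × (194 − 119) = 119 + 0.4 × 75 = 149 → 149
B = 196 + 0.4 × (138 − 196) = 196 + 0.4 × -58 = 172.8 → 173
So the blended color is (190, 149, 173), about #be95ad.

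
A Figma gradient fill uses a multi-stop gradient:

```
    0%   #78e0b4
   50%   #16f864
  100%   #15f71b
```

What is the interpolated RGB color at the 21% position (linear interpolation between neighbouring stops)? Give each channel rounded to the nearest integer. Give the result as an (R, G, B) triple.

21% lies between the 0% and 50% stops, so the local fraction is t = (21 − 0)/(50 − 0) = 21/50 ≈ 0.42.
#78e0b4 → (120, 224, 180); #16f864 → (22, 248, 100).
R = 120 + 0.42 × (22 − 120) = 78.84 → 79
G = 224 + 0.42 × (248 − 224) = 234.08 → 234
B = 180 + 0.42 × (100 − 180) = 146.4 → 146

(79, 234, 146)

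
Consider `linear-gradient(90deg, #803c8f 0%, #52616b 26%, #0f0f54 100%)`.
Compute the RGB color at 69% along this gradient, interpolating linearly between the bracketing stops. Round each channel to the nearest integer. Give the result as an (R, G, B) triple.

69% lies between the 26% and 100% stops, so the local fraction is t = (69 − 26)/(100 − 26) = 43/74 ≈ 0.5811.
#52616b → (82, 97, 107); #0f0f54 → (15, 15, 84).
R = 82 + 0.5811 × (15 − 82) = 43.066 → 43
G = 97 + 0.5811 × (15 − 97) = 49.35 → 49
B = 107 + 0.5811 × (84 − 107) = 93.635 → 94

(43, 49, 94)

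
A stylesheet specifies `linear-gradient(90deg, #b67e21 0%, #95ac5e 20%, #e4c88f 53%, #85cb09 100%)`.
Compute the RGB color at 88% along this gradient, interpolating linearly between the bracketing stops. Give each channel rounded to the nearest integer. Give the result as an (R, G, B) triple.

(157, 202, 43)

88% lies between the 53% and 100% stops, so the local fraction is t = (88 − 53)/(100 − 53) = 35/47 ≈ 0.7447.
#e4c88f → (228, 200, 143); #85cb09 → (133, 203, 9).
R = 228 + 0.7447 × (133 − 228) = 157.254 → 157
G = 200 + 0.7447 × (203 − 200) = 202.234 → 202
B = 143 + 0.7447 × (9 − 143) = 43.21 → 43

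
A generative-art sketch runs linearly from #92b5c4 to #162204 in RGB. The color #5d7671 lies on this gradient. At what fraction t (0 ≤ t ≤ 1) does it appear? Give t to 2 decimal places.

0.43

Invert the lerp on the B channel (largest span, 192): t = (113 − 196) / (4 − 196) = -83/-192 = 0.43229.
Check on R: (93 − 146)/(22 − 146) = 0.4274 ✓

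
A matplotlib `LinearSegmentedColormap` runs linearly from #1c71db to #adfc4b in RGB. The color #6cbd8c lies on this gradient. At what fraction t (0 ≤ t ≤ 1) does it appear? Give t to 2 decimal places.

0.55

Invert the lerp on the R channel (largest span, 145): t = (108 − 28) / (173 − 28) = 80/145 = 0.55172.
Check on G: (189 − 113)/(252 − 113) = 0.5468 ✓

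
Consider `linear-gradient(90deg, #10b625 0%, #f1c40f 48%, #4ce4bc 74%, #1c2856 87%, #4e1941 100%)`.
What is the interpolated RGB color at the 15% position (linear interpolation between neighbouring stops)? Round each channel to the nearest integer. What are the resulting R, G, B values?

15% lies between the 0% and 48% stops, so the local fraction is t = (15 − 0)/(48 − 0) = 15/48 ≈ 0.3125.
#10b625 → (16, 182, 37); #f1c40f → (241, 196, 15).
R = 16 + 0.3125 × (241 − 16) = 86.312 → 86
G = 182 + 0.3125 × (196 − 182) = 186.375 → 186
B = 37 + 0.3125 × (15 − 37) = 30.125 → 30

(86, 186, 30)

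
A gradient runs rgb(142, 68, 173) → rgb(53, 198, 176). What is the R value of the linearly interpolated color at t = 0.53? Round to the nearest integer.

R = 142 + 0.53 × (53 − 142) = 94.83 → 95

95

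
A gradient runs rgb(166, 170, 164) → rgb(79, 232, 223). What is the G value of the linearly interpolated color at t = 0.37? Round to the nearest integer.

G = 170 + 0.37 × (232 − 170) = 192.94 → 193

193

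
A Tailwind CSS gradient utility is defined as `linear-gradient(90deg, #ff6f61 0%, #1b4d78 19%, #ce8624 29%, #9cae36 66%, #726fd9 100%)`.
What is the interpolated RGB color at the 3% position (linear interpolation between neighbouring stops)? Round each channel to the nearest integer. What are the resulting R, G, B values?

3% lies between the 0% and 19% stops, so the local fraction is t = (3 − 0)/(19 − 0) = 3/19 ≈ 0.1579.
#ff6f61 → (255, 111, 97); #1b4d78 → (27, 77, 120).
R = 255 + 0.1579 × (27 − 255) = 218.999 → 219
G = 111 + 0.1579 × (77 − 111) = 105.631 → 106
B = 97 + 0.1579 × (120 − 97) = 100.632 → 101

(219, 106, 101)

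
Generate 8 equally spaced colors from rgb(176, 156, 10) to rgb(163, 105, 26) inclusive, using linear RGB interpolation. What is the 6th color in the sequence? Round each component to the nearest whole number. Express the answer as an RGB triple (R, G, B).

With 8 swatches and endpoints inclusive, swatch 6 sits at t = (6 − 1)/(8 − 1) = 5/7 ≈ 0.7143.
R = 176 + 0.7143 × (163 − 176) = 166.714 → 167
G = 156 + 0.7143 × (105 − 156) = 119.571 → 120
B = 10 + 0.7143 × (26 − 10) = 21.429 → 21

(167, 120, 21)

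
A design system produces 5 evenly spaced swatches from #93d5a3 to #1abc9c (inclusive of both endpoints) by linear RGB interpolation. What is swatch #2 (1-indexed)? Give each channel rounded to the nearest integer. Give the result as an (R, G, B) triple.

With 5 swatches and endpoints inclusive, swatch 2 sits at t = (2 − 1)/(5 − 1) = 1/4 ≈ 0.25.
#93d5a3 → (147, 213, 163); #1abc9c → (26, 188, 156).
R = 147 + 0.25 × (26 − 147) = 116.75 → 117
G = 213 + 0.25 × (188 − 213) = 206.75 → 207
B = 163 + 0.25 × (156 − 163) = 161.25 → 161

(117, 207, 161)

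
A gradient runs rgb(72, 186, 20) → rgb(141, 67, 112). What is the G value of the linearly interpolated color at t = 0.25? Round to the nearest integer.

G = 186 + 0.25 × (67 − 186) = 156.25 → 156

156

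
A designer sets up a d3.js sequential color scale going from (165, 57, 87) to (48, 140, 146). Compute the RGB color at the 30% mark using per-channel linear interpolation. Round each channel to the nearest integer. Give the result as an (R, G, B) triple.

30% corresponds to t = 0.3.
R = 165 + 0.3 × (48 − 165) = 165 + 0.3 × -117 = 129.9 → 130
G = 57 + 0.3 × (140 − 57) = 57 + 0.3 × 83 = 81.9 → 82
B = 87 + 0.3 × (146 − 87) = 87 + 0.3 × 59 = 104.7 → 105
So the blended color is (130, 82, 105), about #825269.

(130, 82, 105)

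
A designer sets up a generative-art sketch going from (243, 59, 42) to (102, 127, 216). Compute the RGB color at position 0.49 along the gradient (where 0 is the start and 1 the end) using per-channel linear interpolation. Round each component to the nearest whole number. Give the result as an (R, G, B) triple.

R = 243 + 0.49 × (102 − 243) = 243 + 0.49 × -141 = 173.91 → 174
G = 59 + 0.49 × (127 − 59) = 59 + 0.49 × 68 = 92.32 → 92
B = 42 + 0.49 × (216 − 42) = 42 + 0.49 × 174 = 127.26 → 127

(174, 92, 127)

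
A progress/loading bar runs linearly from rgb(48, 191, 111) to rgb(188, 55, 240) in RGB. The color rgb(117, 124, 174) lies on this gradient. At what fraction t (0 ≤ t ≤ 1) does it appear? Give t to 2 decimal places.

0.49

Invert the lerp on the R channel (largest span, 140): t = (117 − 48) / (188 − 48) = 69/140 = 0.49286.
Check on G: (124 − 191)/(55 − 191) = 0.4926 ✓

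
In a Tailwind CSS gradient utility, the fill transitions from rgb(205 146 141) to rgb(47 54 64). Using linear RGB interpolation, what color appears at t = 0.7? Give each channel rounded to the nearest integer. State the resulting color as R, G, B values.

(94, 82, 87)

R = 205 + 0.7 × (47 − 205) = 205 + 0.7 × -158 = 94.4 → 94
G = 146 + 0.7 × (54 − 146) = 146 + 0.7 × -92 = 81.6 → 82
B = 141 + 0.7 × (64 − 141) = 141 + 0.7 × -77 = 87.1 → 87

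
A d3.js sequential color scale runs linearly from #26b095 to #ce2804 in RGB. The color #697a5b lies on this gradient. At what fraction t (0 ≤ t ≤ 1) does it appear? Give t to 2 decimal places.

Invert the lerp on the R channel (largest span, 168): t = (105 − 38) / (206 − 38) = 67/168 = 0.39881.
Check on G: (122 − 176)/(40 − 176) = 0.3971 ✓

0.40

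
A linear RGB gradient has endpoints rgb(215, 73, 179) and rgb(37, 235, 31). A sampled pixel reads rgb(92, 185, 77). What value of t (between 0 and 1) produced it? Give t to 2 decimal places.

0.69

Invert the lerp on the R channel (largest span, 178): t = (92 − 215) / (37 − 215) = -123/-178 = 0.69101.
Check on G: (185 − 73)/(235 − 73) = 0.6914 ✓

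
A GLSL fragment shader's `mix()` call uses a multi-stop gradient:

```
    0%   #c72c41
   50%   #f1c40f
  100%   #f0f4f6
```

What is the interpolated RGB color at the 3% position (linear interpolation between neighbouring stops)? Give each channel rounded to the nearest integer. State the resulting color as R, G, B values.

3% lies between the 0% and 50% stops, so the local fraction is t = (3 − 0)/(50 − 0) = 3/50 ≈ 0.06.
#c72c41 → (199, 44, 65); #f1c40f → (241, 196, 15).
R = 199 + 0.06 × (241 − 199) = 201.52 → 202
G = 44 + 0.06 × (196 − 44) = 53.12 → 53
B = 65 + 0.06 × (15 − 65) = 62 → 62

(202, 53, 62)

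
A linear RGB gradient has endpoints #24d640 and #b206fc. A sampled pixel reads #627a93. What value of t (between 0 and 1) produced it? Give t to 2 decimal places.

0.44

Invert the lerp on the G channel (largest span, 208): t = (122 − 214) / (6 − 214) = -92/-208 = 0.44231.
Check on R: (98 − 36)/(178 − 36) = 0.4366 ✓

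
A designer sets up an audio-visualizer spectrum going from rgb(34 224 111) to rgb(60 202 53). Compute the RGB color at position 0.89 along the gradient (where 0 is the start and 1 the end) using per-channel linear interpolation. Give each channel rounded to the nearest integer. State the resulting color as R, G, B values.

R = 34 + 0.89 × (60 − 34) = 34 + 0.89 × 26 = 57.14 → 57
G = 224 + 0.89 × (202 − 224) = 224 + 0.89 × -22 = 204.42 → 204
B = 111 + 0.89 × (53 − 111) = 111 + 0.89 × -58 = 59.38 → 59
So the blended color is (57, 204, 59), about #39cc3b.

(57, 204, 59)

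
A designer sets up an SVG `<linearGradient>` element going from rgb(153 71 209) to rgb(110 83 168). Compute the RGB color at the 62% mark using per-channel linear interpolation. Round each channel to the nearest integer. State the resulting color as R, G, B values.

62% corresponds to t = 0.62.
R = 153 + 0.62 × (110 − 153) = 153 + 0.62 × -43 = 126.34 → 126
G = 71 + 0.62 × (83 − 71) = 71 + 0.62 × 12 = 78.44 → 78
B = 209 + 0.62 × (168 − 209) = 209 + 0.62 × -41 = 183.58 → 184
So the blended color is (126, 78, 184), about #7e4eb8.

(126, 78, 184)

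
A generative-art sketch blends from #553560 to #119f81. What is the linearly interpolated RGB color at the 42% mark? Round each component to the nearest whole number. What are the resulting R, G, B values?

#553560 → (85, 53, 96); #119f81 → (17, 159, 129).
42% corresponds to t = 0.42.
R = 85 + 0.42 × (17 − 85) = 85 + 0.42 × -68 = 56.44 → 56
G = 53 + 0.42 × (159 − 53) = 53 + 0.42 × 106 = 97.52 → 98
B = 96 + 0.42 × (129 − 96) = 96 + 0.42 × 33 = 109.86 → 110

(56, 98, 110)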